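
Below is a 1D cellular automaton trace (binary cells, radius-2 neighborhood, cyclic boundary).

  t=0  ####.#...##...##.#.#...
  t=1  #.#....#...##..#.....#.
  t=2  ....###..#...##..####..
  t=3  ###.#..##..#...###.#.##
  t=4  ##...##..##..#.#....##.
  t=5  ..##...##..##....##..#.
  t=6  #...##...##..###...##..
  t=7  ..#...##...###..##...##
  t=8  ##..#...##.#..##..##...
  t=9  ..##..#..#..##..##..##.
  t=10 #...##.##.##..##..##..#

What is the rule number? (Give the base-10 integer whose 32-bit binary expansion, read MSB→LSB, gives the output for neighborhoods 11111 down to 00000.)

  #####|#  b31=1 t=3,i=0
  ####.|#  b30=1 t=0,i=2
  ###.#|.  b29=0 t=0,i=3
  ###..|.  b28=0 t=2,i=6
  ##.##|.  b27=0 t=4,i=22
  ##.#.|.  b26=0 t=0,i=4
  ##..#|#  b25=1 t=1,i=13
  ##...|#  b24=1 t=0,i=11
  #.###|#  b23=1 t=3,i=21
  #.##.|.  b22=0 t=4,i=0
  #.#.#|.  b21=0 t=0,i=17
  #.#..|.  b20=0 t=0,i=5
  #..##|#  b19=1 t=2,i=16
  #..#.|#  b18=1 t=1,i=14
  #...#|#  b17=1 t=0,i=7
  #....|#  b16=1 t=1,i=4
  .####|.  b15=0 t=0,i=1
  .###.|.  b14=0 t=2,i=5
  .##.#|#  b13=1 t=0,i=15
  .##..|.  b12=0 t=0,i=10
  .#.##|#  b11=1 t=3,i=20
  .#.#.|.  b10=0 t=0,i=18
  .#..#|#  b9=1 t=3,i=5
  .#...|.  b8=0 t=0,i=6
  ..###|#  b7=1 t=0,i=0
  ..##.|.  b6=0 t=0,i=9
  ..#.#|.  b5=0 t=1,i=21
  ..#..|.  b4=0 t=1,i=7
  ...##|.  b3=0 t=0,i=8
  ...#.|#  b2=1 t=1,i=6
  ....#|#  b1=1 t=1,i=5
  .....|#  b0=1 t=1,i=18
  bits 11000011100011110010101010000111 = 3280939655

3280939655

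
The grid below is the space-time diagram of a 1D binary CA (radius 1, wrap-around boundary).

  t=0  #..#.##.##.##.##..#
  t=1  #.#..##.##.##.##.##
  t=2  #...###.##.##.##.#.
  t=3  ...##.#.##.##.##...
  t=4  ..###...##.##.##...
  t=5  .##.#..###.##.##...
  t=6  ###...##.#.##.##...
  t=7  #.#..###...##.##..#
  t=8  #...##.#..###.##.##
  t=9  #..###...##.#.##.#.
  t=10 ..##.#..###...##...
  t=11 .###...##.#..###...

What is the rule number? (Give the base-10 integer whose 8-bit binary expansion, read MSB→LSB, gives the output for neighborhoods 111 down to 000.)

  nb ###: next=.  (t=1,i=18, bit7=0)
  nb ##.: next=#  (t=0,i=0, bit6=1)
  nb #.#: next=.  (t=0,i=4, bit5=0)
  nb #..: next=.  (t=0,i=1, bit4=0)
  nb .##: next=#  (t=0,i=5, bit3=1)
  nb .#.: next=.  (t=0,i=3, bit2=0)
  nb ..#: next=#  (t=0,i=2, bit1=1)
  nb ...: next=.  (t=2,i=2, bit0=0)
  bits 01001010 = 74

74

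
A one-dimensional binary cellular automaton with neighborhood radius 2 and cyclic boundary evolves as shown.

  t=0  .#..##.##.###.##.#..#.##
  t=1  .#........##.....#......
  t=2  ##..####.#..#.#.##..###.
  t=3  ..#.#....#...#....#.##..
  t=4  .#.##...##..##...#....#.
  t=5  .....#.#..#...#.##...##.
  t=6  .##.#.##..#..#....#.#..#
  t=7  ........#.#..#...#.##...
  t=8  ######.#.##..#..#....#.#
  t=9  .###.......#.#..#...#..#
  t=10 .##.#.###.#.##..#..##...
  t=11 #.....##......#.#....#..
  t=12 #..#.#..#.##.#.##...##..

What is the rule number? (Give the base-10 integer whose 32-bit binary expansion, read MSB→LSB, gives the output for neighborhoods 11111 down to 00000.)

2207270045

  #####|#  b31=1 t=8,i=1
  ####.|.  b30=0 t=2,i=6
  ###.#|.  b29=0 t=0,i=12
  ###..|.  b28=0 t=9,i=3
  ##.##|.  b27=0 t=0,i=6
  ##.#.|.  b26=0 t=0,i=0
  ##..#|#  b25=1 t=2,i=2
  ##...|#  b24=1 t=1,i=12
  #.###|#  b23=1 t=0,i=10
  #.##.|.  b22=0 t=0,i=7
  #.#.#|.  b21=0 t=2,i=14
  #.#..|#  b20=1 t=0,i=1
  #..##|.  b19=0 t=0,i=3
  #..#.|.  b18=0 t=0,i=19
  #...#|.  b17=0 t=3,i=11
  #....|.  b16=0 t=1,i=3
  .####|.  b15=0 t=2,i=5
  .###.|#  b14=1 t=0,i=11
  .##.#|.  b13=0 t=0,i=5
  .##..|.  b12=0 t=1,i=11
  .#.##|.  b11=0 t=0,i=21
  .#.#.|#  b10=1 t=2,i=13
  .#..#|.  b9=0 t=0,i=2
  .#...|.  b8=0 t=1,i=2
  ..###|#  b7=1 t=2,i=4
  ..##.|.  b6=0 t=0,i=4
  ..#.#|.  b5=0 t=0,i=20
  ..#..|#  b4=1 t=1,i=1
  ...##|#  b3=1 t=1,i=9
  ...#.|#  b2=1 t=1,i=0
  ....#|.  b1=0 t=1,i=8
  .....|#  b0=1 t=1,i=4
  bits 10000011100100000100010010011101 = 2207270045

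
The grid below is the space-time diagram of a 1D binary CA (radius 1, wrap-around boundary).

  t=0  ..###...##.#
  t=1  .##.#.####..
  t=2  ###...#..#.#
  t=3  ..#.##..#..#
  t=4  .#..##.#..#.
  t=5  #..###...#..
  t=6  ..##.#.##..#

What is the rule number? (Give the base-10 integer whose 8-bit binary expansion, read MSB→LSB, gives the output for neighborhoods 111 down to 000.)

  [7] ### => .  t=0,i=3
  [6] ##. => #  t=0,i=4
  [5] #.# => .  t=0,i=10
  [4] #.. => .  t=0,i=0
  [3] .## => #  t=0,i=2
  [2] .#. => .  t=0,i=11
  [1] ..# => #  t=0,i=1
  [0] ... => #  t=0,i=6
  bits 01001011 = 75

75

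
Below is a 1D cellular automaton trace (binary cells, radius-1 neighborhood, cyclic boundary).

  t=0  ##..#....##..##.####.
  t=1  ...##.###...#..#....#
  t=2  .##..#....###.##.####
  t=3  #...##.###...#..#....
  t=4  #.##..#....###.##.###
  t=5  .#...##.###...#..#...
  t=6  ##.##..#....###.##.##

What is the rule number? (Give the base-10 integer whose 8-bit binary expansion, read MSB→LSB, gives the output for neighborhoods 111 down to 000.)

  nb ###: next=.  (t=0,i=17, bit7=0)
  nb ##.: next=.  (t=0,i=1, bit6=0)
  nb #.#: next=#  (t=0,i=15, bit5=1)
  nb #..: next=.  (t=0,i=2, bit4=0)
  nb .##: next=.  (t=0,i=0, bit3=0)
  nb .#.: next=#  (t=0,i=4, bit2=1)
  nb ..#: next=#  (t=0,i=3, bit1=1)
  nb ...: next=#  (t=0,i=6, bit0=1)
  bits 00100111 = 39

39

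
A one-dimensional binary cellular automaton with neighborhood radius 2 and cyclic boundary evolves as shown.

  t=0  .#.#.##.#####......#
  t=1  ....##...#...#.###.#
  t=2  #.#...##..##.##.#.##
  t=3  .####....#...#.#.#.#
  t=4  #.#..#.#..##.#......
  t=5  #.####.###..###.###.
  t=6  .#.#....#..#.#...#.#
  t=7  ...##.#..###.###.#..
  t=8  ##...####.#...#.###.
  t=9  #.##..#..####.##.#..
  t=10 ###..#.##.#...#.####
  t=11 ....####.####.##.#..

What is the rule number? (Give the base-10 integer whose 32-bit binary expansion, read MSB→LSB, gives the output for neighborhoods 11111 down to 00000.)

  nb #####: next=.  (t=0,i=10, bit31=0)
  nb ####.: next=.  (t=0,i=11, bit30=0)
  nb ###.#: next=.  (t=1,i=17, bit29=0)
  nb ###..: next=.  (t=0,i=12, bit28=0)
  nb ##.##: next=.  (t=0,i=7, bit27=0)
  nb ##.#.: next=#  (t=1,i=18, bit26=1)
  nb ##..#: next=.  (t=2,i=8, bit25=0)
  nb ##...: next=#  (t=0,i=13, bit24=1)
  nb #.###: next=.  (t=0,i=8, bit23=0)
  nb #.##.: next=#  (t=0,i=5, bit22=1)
  nb #.#.#: next=.  (t=0,i=1, bit21=0)
  nb #.#..: next=#  (t=1,i=19, bit20=1)
  nb #..##: next=#  (t=2,i=9, bit19=1)
  nb #..#.: next=#  (t=4,i=4, bit18=1)
  nb #...#: next=#  (t=1,i=7, bit17=1)
  nb #....: next=.  (t=0,i=14, bit16=0)
  nb .####: next=#  (t=0,i=9, bit15=1)
  nb .###.: next=#  (t=1,i=16, bit14=1)
  nb .##.#: next=.  (t=0,i=6, bit13=0)
  nb .##..: next=.  (t=1,i=5, bit12=0)
  nb .#.##: next=#  (t=0,i=4, bit11=1)
  nb .#.#.: next=.  (t=0,i=0, bit10=0)
  nb .#..#: next=#  (t=4,i=3, bit9=1)
  nb .#...: next=#  (t=1,i=0, bit8=1)
  nb ..###: next=.  (t=5,i=12, bit7=0)
  nb ..##.: next=.  (t=1,i=4, bit6=0)
  nb ..#.#: next=#  (t=0,i=19, bit5=1)
  nb ..#..: next=.  (t=1,i=9, bit4=0)
  nb ...##: next=.  (t=1,i=3, bit3=0)
  nb ...#.: next=.  (t=0,i=18, bit2=0)
  nb ....#: next=#  (t=0,i=17, bit1=1)
  nb .....: next=#  (t=0,i=15, bit0=1)
  bits 00000101010111101100101100100011 = 90098467

90098467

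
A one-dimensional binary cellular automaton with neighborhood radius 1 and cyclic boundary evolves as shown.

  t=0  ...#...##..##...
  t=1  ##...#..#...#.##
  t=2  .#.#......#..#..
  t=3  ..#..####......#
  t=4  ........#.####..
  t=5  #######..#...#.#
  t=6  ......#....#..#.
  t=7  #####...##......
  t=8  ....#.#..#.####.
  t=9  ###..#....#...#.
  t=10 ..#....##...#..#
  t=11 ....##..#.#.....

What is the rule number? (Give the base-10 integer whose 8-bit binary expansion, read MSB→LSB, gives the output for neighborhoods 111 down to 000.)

97

  ###|.  b7=0 t=1,i=0
  ##.|#  b6=1 t=0,i=8
  #.#|#  b5=1 t=1,i=13
  #..|.  b4=0 t=0,i=4
  .##|.  b3=0 t=0,i=7
  .#.|.  b2=0 t=0,i=3
  ..#|.  b1=0 t=0,i=2
  ...|#  b0=1 t=0,i=0
  bits 01100001 = 97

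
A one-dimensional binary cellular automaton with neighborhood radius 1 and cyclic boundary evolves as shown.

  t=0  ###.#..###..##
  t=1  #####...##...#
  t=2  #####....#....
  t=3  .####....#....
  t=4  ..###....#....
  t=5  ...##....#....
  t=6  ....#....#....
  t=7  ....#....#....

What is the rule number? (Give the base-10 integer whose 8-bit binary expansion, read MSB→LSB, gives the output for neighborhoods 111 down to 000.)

228

  ### -> #   bit 7 = 1  t=0,i=0
  ##. -> #   bit 6 = 1  t=0,i=2
  #.# -> #   bit 5 = 1  t=0,i=3
  #.. -> .   bit 4 = 0  t=0,i=5
  .## -> .   bit 3 = 0  t=0,i=7
  .#. -> #   bit 2 = 1  t=0,i=4
  ..# -> .   bit 1 = 0  t=0,i=6
  ... -> .   bit 0 = 0  t=1,i=6
  bits 11100100 = 228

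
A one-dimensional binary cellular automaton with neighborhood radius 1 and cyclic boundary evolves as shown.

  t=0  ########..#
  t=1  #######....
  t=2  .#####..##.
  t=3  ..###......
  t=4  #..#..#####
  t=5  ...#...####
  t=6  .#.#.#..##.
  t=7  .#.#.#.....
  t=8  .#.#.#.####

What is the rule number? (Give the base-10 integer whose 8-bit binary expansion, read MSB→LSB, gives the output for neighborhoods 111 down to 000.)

  nb ###: next=#  (t=0,i=0, bit7=1)
  nb ##.: next=.  (t=0,i=7, bit6=0)
  nb #.#: next=.  (t=6,i=2, bit5=0)
  nb #..: next=.  (t=0,i=8, bit4=0)
  nb .##: next=.  (t=0,i=10, bit3=0)
  nb .#.: next=#  (t=4,i=3, bit2=1)
  nb ..#: next=.  (t=0,i=9, bit1=0)
  nb ...: next=#  (t=1,i=8, bit0=1)
  bits 10000101 = 133

133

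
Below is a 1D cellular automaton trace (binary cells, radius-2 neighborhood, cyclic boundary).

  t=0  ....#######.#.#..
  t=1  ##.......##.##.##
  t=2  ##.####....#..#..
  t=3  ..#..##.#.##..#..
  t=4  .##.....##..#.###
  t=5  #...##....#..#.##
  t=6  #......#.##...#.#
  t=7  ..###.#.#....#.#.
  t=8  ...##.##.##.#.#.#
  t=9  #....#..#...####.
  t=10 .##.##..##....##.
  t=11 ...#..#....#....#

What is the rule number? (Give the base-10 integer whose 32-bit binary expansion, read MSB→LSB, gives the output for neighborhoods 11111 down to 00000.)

2049002773

  nb #####: next=.  (t=0,i=6, bit31=0)
  nb ####.: next=#  (t=0,i=9, bit30=1)
  nb ###.#: next=#  (t=0,i=10, bit29=1)
  nb ###..: next=#  (t=1,i=1, bit28=1)
  nb ##.##: next=#  (t=1,i=11, bit27=1)
  nb ##.#.: next=.  (t=0,i=11, bit26=0)
  nb ##..#: next=#  (t=3,i=12, bit25=1)
  nb ##...: next=.  (t=1,i=2, bit24=0)
  nb #.###: next=.  (t=1,i=15, bit23=0)
  nb #.##.: next=.  (t=1,i=12, bit22=0)
  nb #.#.#: next=#  (t=0,i=12, bit21=1)
  nb #.#..: next=.  (t=0,i=14, bit20=0)
  nb #..##: next=.  (t=2,i=16, bit19=0)
  nb #..#.: next=.  (t=2,i=13, bit18=0)
  nb #...#: next=.  (t=5,i=2, bit17=0)
  nb #....: next=#  (t=0,i=16, bit16=1)
  nb .####: next=.  (t=0,i=5, bit15=0)
  nb .###.: next=#  (t=4,i=15, bit14=1)
  nb .##.#: next=.  (t=1,i=10, bit13=0)
  nb .##..: next=.  (t=3,i=11, bit12=0)
  nb .#.##: next=#  (t=3,i=9, bit11=1)
  nb .#.#.: next=#  (t=0,i=13, bit10=1)
  nb .#..#: next=.  (t=2,i=12, bit9=0)
  nb .#...: next=#  (t=0,i=15, bit8=1)
  nb ..###: next=.  (t=0,i=4, bit7=0)
  nb ..##.: next=.  (t=1,i=9, bit6=0)
  nb ..#.#: next=.  (t=4,i=12, bit5=0)
  nb ..#..: next=#  (t=2,i=11, bit4=1)
  nb ...##: next=.  (t=0,i=3, bit3=0)
  nb ...#.: next=#  (t=2,i=10, bit2=1)
  nb ....#: next=.  (t=0,i=2, bit1=0)
  nb .....: next=#  (t=0,i=0, bit0=1)
  bits 01111010001000010100110100010101 = 2049002773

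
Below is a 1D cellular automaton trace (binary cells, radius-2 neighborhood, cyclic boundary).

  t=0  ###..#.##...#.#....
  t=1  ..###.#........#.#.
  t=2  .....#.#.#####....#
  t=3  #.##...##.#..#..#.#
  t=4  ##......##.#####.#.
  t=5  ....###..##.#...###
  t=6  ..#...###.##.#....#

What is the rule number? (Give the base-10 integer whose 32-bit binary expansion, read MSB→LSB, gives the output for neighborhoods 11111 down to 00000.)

  ##### -> .   bit 31 = 0  t=2,i=11
  ####. -> .   bit 30 = 0  t=2,i=12
  ###.# -> .   bit 29 = 0  t=1,i=4
  ###.. -> #   bit 28 = 1  t=0,i=2
  ##.## -> #   bit 27 = 1  t=3,i=1
  ##.#. -> #   bit 26 = 1  t=1,i=5
  ##..# -> #   bit 25 = 1  t=0,i=3
  ##... -> .   bit 24 = 0  t=0,i=9
  #.### -> .   bit 23 = 0  t=2,i=9
  #.##. -> .   bit 22 = 0  t=0,i=7
  #.#.# -> #   bit 21 = 1  t=2,i=7
  #.#.. -> .   bit 20 = 0  t=0,i=14
  #..## -> #   bit 19 = 1  t=5,i=8
  #..#. -> #   bit 18 = 1  t=0,i=4
  #...# -> .   bit 17 = 0  t=0,i=10
  #.... -> .   bit 16 = 0  t=0,i=16
  .#### -> #   bit 15 = 1  t=2,i=10
  .###. -> .   bit 14 = 0  t=0,i=1
  .##.# -> #   bit 13 = 1  t=3,i=0
  .##.. -> .   bit 12 = 0  t=0,i=8
  .#.## -> #   bit 11 = 1  t=0,i=6
  .#.#. -> .   bit 10 = 0  t=0,i=13
  .#..# -> #   bit 9 = 1  t=3,i=11
  .#... -> #   bit 8 = 1  t=0,i=15
  ..### -> .   bit 7 = 0  t=0,i=0
  ..##. -> .   bit 6 = 0  t=3,i=7
  ..#.# -> .   bit 5 = 0  t=0,i=5
  ..#.. -> #   bit 4 = 1  t=2,i=18
  ...## -> .   bit 3 = 0  t=0,i=18
  ...#. -> .   bit 2 = 0  t=0,i=11
  ....# -> #   bit 1 = 1  t=0,i=17
  ..... -> #   bit 0 = 1  t=1,i=9
  bits 00011110001011001010101100010011 = 506243859

506243859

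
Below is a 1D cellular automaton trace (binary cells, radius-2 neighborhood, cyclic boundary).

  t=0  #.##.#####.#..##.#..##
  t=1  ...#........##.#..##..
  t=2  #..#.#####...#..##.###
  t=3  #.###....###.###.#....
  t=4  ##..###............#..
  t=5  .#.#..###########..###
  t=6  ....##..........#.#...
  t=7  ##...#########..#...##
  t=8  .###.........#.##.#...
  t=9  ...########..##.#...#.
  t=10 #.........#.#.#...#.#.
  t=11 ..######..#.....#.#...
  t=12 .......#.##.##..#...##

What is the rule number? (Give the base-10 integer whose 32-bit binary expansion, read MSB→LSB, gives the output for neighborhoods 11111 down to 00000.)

  nb #####: next=.  (t=0,i=7, bit31=0)
  nb ####.: next=.  (t=0,i=8, bit30=0)
  nb ###.#: next=.  (t=0,i=0, bit29=0)
  nb ###..: next=#  (t=2,i=0, bit28=1)
  nb ##.##: next=.  (t=0,i=1, bit27=0)
  nb ##.#.: next=.  (t=0,i=10, bit26=0)
  nb ##..#: next=.  (t=2,i=1, bit25=0)
  nb ##...: next=#  (t=1,i=20, bit24=1)
  nb #.###: next=.  (t=0,i=5, bit23=0)
  nb #.##.: next=.  (t=0,i=2, bit22=0)
  nb #.#.#: next=.  (t=5,i=1, bit21=0)
  nb #.#..: next=.  (t=0,i=11, bit20=0)
  nb #..##: next=#  (t=0,i=13, bit19=1)
  nb #..#.: next=#  (t=2,i=2, bit18=1)
  nb #...#: next=#  (t=2,i=11, bit17=1)
  nb #....: next=#  (t=1,i=5, bit16=1)
  nb .####: next=.  (t=0,i=6, bit15=0)
  nb .###.: next=.  (t=0,i=21, bit14=0)
  nb .##.#: next=#  (t=0,i=3, bit13=1)
  nb .##..: next=#  (t=1,i=19, bit12=1)
  nb .#.##: next=#  (t=2,i=4, bit11=1)
  nb .#.#.: next=.  (t=5,i=2, bit10=0)
  nb .#..#: next=#  (t=0,i=12, bit9=1)
  nb .#...: next=.  (t=1,i=4, bit8=0)
  nb ..###: next=.  (t=0,i=20, bit7=0)
  nb ..##.: next=.  (t=0,i=14, bit6=0)
  nb ..#.#: next=#  (t=2,i=3, bit5=1)
  nb ..#..: next=#  (t=1,i=3, bit4=1)
  nb ...##: next=.  (t=1,i=11, bit3=0)
  nb ...#.: next=.  (t=1,i=2, bit2=0)
  nb ....#: next=.  (t=1,i=1, bit1=0)
  nb .....: next=#  (t=1,i=0, bit0=1)
  bits 00010001000011110011101000110001 = 286210609

286210609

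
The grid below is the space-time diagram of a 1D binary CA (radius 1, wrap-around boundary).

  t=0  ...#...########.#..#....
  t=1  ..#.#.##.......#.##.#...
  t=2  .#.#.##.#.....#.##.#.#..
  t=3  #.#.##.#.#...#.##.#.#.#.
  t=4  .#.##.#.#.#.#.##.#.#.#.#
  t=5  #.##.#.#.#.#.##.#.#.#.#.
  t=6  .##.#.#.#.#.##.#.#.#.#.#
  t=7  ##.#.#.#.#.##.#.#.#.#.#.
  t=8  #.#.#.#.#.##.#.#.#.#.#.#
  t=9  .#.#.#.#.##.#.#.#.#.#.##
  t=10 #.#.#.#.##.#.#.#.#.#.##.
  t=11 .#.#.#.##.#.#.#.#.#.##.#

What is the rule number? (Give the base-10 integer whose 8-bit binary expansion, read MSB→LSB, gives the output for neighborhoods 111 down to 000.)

  nb ###: next=.  (t=0,i=8, bit7=0)
  nb ##.: next=.  (t=0,i=14, bit6=0)
  nb #.#: next=#  (t=0,i=15, bit5=1)
  nb #..: next=#  (t=0,i=4, bit4=1)
  nb .##: next=#  (t=0,i=7, bit3=1)
  nb .#.: next=.  (t=0,i=3, bit2=0)
  nb ..#: next=#  (t=0,i=2, bit1=1)
  nb ...: next=.  (t=0,i=0, bit0=0)
  bits 00111010 = 58

58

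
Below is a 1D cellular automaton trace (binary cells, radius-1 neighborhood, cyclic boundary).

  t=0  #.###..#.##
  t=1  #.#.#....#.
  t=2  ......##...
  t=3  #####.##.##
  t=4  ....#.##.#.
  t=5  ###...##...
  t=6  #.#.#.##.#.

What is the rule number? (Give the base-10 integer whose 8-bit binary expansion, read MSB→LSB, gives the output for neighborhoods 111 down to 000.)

  [7] ### => .  t=0,i=3
  [6] ##. => #  t=0,i=0
  [5] #.# => .  t=0,i=1
  [4] #.. => .  t=0,i=5
  [3] .## => #  t=0,i=2
  [2] .#. => .  t=0,i=7
  [1] ..# => .  t=0,i=6
  [0] ... => #  t=1,i=6
  bits 01001001 = 73

73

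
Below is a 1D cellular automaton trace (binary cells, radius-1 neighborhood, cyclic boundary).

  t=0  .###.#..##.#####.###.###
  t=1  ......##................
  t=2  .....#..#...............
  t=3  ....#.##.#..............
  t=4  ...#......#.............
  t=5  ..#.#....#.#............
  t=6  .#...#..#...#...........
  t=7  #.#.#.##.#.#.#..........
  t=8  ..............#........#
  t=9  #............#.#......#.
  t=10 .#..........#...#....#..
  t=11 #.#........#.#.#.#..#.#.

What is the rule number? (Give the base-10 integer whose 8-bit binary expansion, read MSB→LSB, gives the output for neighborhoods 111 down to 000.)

  ###|.  b7=0 t=0,i=2
  ##.|.  b6=0 t=0,i=3
  #.#|.  b5=0 t=0,i=0
  #..|#  b4=1 t=0,i=6
  .##|.  b3=0 t=0,i=1
  .#.|.  b2=0 t=0,i=5
  ..#|#  b1=1 t=0,i=7
  ...|.  b0=0 t=1,i=0
  bits 00010010 = 18

18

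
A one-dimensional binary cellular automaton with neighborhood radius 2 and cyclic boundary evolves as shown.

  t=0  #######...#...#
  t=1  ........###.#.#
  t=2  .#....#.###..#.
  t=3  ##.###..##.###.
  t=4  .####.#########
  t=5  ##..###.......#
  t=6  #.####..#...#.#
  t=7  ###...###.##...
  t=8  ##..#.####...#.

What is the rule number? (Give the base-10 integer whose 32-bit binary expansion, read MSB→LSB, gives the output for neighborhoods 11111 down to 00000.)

  [31] ##### => .  t=0,i=1
  [30] ####. => .  t=0,i=5
  [29] ###.# => #  t=1,i=10
  [28] ###.. => .  t=0,i=6
  [27] ##.## => #  t=3,i=2
  [26] ##.#. => .  t=1,i=11
  [25] ##..# => #  t=2,i=11
  [24] ##... => .  t=0,i=7
  [23] #.### => #  t=2,i=8
  [22] #.##. => .  t=3,i=0
  [21] #.#.# => .  t=1,i=12
  [20] #.#.. => .  t=1,i=14
  [19] #..## => #  t=3,i=7
  [18] #..#. => #  t=2,i=0
  [17] #...# => #  t=0,i=8
  [16] #.... => #  t=1,i=1
  [15] .#### => .  t=0,i=0
  [14] .###. => #  t=1,i=9
  [13] .##.# => #  t=3,i=1
  [12] .##.. => .  t=7,i=11
  [11] .#.## => .  t=2,i=7
  [10] .#.#. => #  t=1,i=13
  [9] .#..# => .  t=2,i=14
  [8] .#... => .  t=0,i=11
  [7] ..### => #  t=0,i=14
  [6] ..##. => #  t=3,i=8
  [5] ..#.# => .  t=2,i=6
  [4] ..#.. => #  t=0,i=10
  [3] ...## => .  t=0,i=13
  [2] ...#. => #  t=0,i=9
  [1] ....# => #  t=1,i=6
  [0] ..... => .  t=1,i=2
  bits 00101010100011110110010011010110 = 714040534

714040534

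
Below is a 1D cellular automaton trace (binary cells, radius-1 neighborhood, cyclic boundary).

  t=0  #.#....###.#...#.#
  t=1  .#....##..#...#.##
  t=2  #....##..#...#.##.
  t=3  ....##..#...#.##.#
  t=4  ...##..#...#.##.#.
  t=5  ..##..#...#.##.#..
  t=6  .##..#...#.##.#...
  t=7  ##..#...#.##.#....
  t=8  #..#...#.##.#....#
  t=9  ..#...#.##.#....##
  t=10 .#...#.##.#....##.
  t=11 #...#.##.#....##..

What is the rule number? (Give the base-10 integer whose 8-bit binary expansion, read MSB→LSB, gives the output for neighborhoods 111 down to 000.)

  [7] ### => .  t=0,i=8
  [6] ##. => .  t=0,i=0
  [5] #.# => #  t=0,i=1
  [4] #.. => .  t=0,i=3
  [3] .## => #  t=0,i=7
  [2] .#. => .  t=0,i=2
  [1] ..# => #  t=0,i=6
  [0] ... => .  t=0,i=4
  bits 00101010 = 42

42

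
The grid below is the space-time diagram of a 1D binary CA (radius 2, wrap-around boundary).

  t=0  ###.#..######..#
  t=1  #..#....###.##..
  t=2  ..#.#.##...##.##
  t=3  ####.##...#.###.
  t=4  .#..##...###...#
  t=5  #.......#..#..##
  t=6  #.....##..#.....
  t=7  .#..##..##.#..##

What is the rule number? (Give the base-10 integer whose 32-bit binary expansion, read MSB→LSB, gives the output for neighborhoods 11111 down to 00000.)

2655300910

  nb #####: next=#  (t=0,i=9, bit31=1)
  nb ####.: next=.  (t=0,i=1, bit30=0)
  nb ###.#: next=.  (t=0,i=2, bit29=0)
  nb ###..: next=#  (t=0,i=12, bit28=1)
  nb ##.##: next=#  (t=1,i=11, bit27=1)
  nb ##.#.: next=#  (t=0,i=3, bit26=1)
  nb ##..#: next=#  (t=0,i=13, bit25=1)
  nb ##...: next=.  (t=2,i=8, bit24=0)
  nb #.###: next=.  (t=3,i=0, bit23=0)
  nb #.##.: next=#  (t=1,i=12, bit22=1)
  nb #.#.#: next=.  (t=2,i=4, bit21=0)
  nb #.#..: next=.  (t=0,i=4, bit20=0)
  nb #..##: next=.  (t=0,i=6, bit19=0)
  nb #..#.: next=#  (t=1,i=2, bit18=1)
  nb #...#: next=.  (t=2,i=9, bit17=0)
  nb #....: next=.  (t=1,i=5, bit16=0)
  nb .####: next=#  (t=0,i=0, bit15=1)
  nb .###.: next=.  (t=1,i=9, bit14=0)
  nb .##.#: next=#  (t=2,i=12, bit13=1)
  nb .##..: next=.  (t=1,i=13, bit12=0)
  nb .#.##: next=#  (t=2,i=5, bit11=1)
  nb .#.#.: next=#  (t=2,i=3, bit10=1)
  nb .#..#: next=.  (t=0,i=5, bit9=0)
  nb .#...: next=#  (t=1,i=4, bit8=1)
  nb ..###: next=.  (t=0,i=7, bit7=0)
  nb ..##.: next=.  (t=2,i=11, bit6=0)
  nb ..#.#: next=#  (t=2,i=2, bit5=1)
  nb ..#..: next=.  (t=1,i=0, bit4=0)
  nb ...##: next=#  (t=1,i=7, bit3=1)
  nb ...#.: next=#  (t=3,i=9, bit2=1)
  nb ....#: next=#  (t=1,i=6, bit1=1)
  nb .....: next=.  (t=5,i=3, bit0=0)
  bits 10011110010001001010110100101110 = 2655300910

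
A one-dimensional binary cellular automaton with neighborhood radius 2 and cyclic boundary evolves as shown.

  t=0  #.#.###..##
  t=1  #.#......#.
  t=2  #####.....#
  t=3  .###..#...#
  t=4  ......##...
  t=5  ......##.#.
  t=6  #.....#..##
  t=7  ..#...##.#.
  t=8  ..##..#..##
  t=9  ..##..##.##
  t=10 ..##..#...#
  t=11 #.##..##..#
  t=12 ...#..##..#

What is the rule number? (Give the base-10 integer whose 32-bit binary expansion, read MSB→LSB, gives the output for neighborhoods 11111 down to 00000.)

3761313744

  ##### -> #   bit 31 = 1  t=2,i=1
  ####. -> #   bit 30 = 1  t=2,i=3
  ###.# -> #   bit 29 = 1  t=0,i=0
  ###.. -> .   bit 28 = 0  t=0,i=6
  ##.## -> .   bit 27 = 0  t=9,i=8
  ##.#. -> .   bit 26 = 0  t=0,i=1
  ##..# -> .   bit 25 = 0  t=0,i=7
  ##... -> .   bit 24 = 0  t=2,i=5
  #.### -> .   bit 23 = 0  t=0,i=4
  #.##. -> .   bit 22 = 0  t=9,i=9
  #.#.# -> #   bit 21 = 1  t=0,i=2
  #.#.. -> #   bit 20 = 1  t=1,i=2
  #..## -> .   bit 19 = 0  t=0,i=8
  #..#. -> .   bit 18 = 0  t=3,i=5
  #...# -> .   bit 17 = 0  t=3,i=8
  #.... -> #   bit 16 = 1  t=1,i=4
  .#### -> .   bit 15 = 0  t=2,i=0
  .###. -> .   bit 14 = 0  t=0,i=5
  .##.# -> .   bit 13 = 0  t=5,i=7
  .##.. -> #   bit 12 = 1  t=4,i=7
  .#.## -> .   bit 11 = 0  t=0,i=3
  .#.#. -> #   bit 10 = 1  t=1,i=1
  .#..# -> #   bit 9 = 1  t=6,i=7
  .#... -> #   bit 8 = 1  t=1,i=3
  ..### -> #   bit 7 = 1  t=0,i=9
  ..##. -> #   bit 6 = 1  t=4,i=6
  ..#.# -> .   bit 5 = 0  t=1,i=9
  ..#.. -> #   bit 4 = 1  t=3,i=6
  ...## -> .   bit 3 = 0  t=2,i=9
  ...#. -> .   bit 2 = 0  t=1,i=8
  ....# -> .   bit 1 = 0  t=1,i=7
  ..... -> .   bit 0 = 0  t=1,i=5
  bits 11100000001100010001011111010000 = 3761313744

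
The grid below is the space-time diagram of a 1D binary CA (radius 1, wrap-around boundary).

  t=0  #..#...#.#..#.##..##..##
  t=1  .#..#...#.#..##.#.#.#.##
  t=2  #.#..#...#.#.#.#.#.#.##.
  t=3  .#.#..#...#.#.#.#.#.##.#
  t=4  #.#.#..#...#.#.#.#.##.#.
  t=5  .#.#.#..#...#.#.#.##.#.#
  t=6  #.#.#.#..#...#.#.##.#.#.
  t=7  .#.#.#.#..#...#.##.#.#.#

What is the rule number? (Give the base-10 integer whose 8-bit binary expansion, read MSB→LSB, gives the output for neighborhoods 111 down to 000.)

  ### -> #   bit 7 = 1  t=0,i=23
  ##. -> .   bit 6 = 0  t=0,i=0
  #.# -> #   bit 5 = 1  t=0,i=8
  #.. -> #   bit 4 = 1  t=0,i=1
  .## -> #   bit 3 = 1  t=0,i=14
  .#. -> .   bit 2 = 0  t=0,i=3
  ..# -> .   bit 1 = 0  t=0,i=2
  ... -> .   bit 0 = 0  t=0,i=5
  bits 10111000 = 184

184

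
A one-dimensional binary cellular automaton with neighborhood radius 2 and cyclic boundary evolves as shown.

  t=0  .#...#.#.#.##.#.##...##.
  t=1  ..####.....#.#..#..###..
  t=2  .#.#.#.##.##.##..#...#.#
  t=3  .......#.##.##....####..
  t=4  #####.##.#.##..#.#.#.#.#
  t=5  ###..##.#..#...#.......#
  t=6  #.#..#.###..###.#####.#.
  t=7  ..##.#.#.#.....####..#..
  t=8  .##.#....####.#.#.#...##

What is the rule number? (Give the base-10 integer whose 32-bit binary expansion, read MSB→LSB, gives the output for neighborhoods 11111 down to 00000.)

2631107437

  [31] ##### => #  t=4,i=1
  [30] ####. => .  t=1,i=4
  [29] ###.# => .  t=4,i=4
  [28] ###.. => #  t=1,i=5
  [27] ##.## => #  t=2,i=9
  [26] ##.#. => #  t=0,i=13
  [25] ##..# => .  t=0,i=23
  [24] ##... => .  t=0,i=18
  [23] #.### => #  t=4,i=23
  [22] #.##. => #  t=0,i=11
  [21] #.#.# => .  t=0,i=7
  [20] #.#.. => #  t=1,i=13
  [19] #..## => .  t=1,i=18
  [18] #..#. => .  t=0,i=0
  [17] #...# => #  t=0,i=3
  [16] #.... => #  t=1,i=7
  [15] .#### => #  t=1,i=3
  [14] .###. => .  t=1,i=20
  [13] .##.# => .  t=0,i=12
  [12] .##.. => .  t=0,i=17
  [11] .#.## => .  t=0,i=10
  [10] .#.#. => .  t=0,i=6
  [9] .#..# => #  t=1,i=14
  [8] .#... => #  t=0,i=2
  [7] ..### => .  t=1,i=2
  [6] ..##. => #  t=0,i=21
  [5] ..#.# => #  t=0,i=5
  [4] ..#.. => .  t=0,i=1
  [3] ...## => #  t=0,i=20
  [2] ...#. => #  t=0,i=4
  [1] ....# => .  t=1,i=0
  [0] ..... => #  t=1,i=8
  bits 10011100110100111000001101101101 = 2631107437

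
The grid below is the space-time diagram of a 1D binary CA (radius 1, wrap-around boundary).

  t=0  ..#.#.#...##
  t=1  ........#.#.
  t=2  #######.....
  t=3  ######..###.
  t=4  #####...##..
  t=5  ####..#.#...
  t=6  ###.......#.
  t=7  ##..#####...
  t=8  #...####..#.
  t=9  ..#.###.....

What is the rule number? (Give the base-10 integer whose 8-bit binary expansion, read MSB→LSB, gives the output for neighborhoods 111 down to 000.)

137

  nb ###: next=#  (t=2,i=1, bit7=1)
  nb ##.: next=.  (t=0,i=11, bit6=0)
  nb #.#: next=.  (t=0,i=3, bit5=0)
  nb #..: next=.  (t=0,i=0, bit4=0)
  nb .##: next=#  (t=0,i=10, bit3=1)
  nb .#.: next=.  (t=0,i=2, bit2=0)
  nb ..#: next=.  (t=0,i=1, bit1=0)
  nb ...: next=#  (t=0,i=8, bit0=1)
  bits 10001001 = 137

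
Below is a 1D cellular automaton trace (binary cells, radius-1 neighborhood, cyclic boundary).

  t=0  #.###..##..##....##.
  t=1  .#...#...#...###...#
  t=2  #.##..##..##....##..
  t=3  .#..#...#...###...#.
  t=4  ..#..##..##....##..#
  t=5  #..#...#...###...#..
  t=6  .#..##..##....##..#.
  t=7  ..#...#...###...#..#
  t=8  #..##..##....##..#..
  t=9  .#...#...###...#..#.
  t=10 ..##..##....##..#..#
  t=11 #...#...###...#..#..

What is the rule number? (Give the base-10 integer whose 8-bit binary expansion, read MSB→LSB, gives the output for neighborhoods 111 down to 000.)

  ### -> .   bit 7 = 0  t=0,i=3
  ##. -> .   bit 6 = 0  t=0,i=4
  #.# -> #   bit 5 = 1  t=0,i=1
  #.. -> #   bit 4 = 1  t=0,i=5
  .## -> .   bit 3 = 0  t=0,i=2
  .#. -> .   bit 2 = 0  t=0,i=0
  ..# -> .   bit 1 = 0  t=0,i=6
  ... -> #   bit 0 = 1  t=0,i=14
  bits 00110001 = 49

49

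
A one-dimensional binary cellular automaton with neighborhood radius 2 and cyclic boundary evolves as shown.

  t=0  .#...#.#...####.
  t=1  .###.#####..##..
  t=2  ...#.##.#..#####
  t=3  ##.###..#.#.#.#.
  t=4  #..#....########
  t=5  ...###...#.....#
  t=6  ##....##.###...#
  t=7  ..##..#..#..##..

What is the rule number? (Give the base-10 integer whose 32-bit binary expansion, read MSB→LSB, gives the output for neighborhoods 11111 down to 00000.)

1643879792

  ##### -> .   bit 31 = 0  t=1,i=7
  ####. -> #   bit 30 = 1  t=0,i=13
  ###.# -> #   bit 29 = 1  t=1,i=3
  ###.. -> .   bit 28 = 0  t=0,i=14
  ##.## -> .   bit 27 = 0  t=1,i=4
  ##.#. -> .   bit 26 = 0  t=2,i=7
  ##..# -> .   bit 25 = 0  t=0,i=15
  ##... -> #   bit 24 = 1  t=1,i=14
  #.### -> #   bit 23 = 1  t=1,i=5
  #.##. -> #   bit 22 = 1  t=2,i=5
  #.#.# -> #   bit 21 = 1  t=3,i=10
  #.#.. -> #   bit 20 = 1  t=0,i=7
  #..## -> #   bit 19 = 1  t=1,i=11
  #..#. -> .   bit 18 = 0  t=0,i=0
  #...# -> #   bit 17 = 1  t=0,i=3
  #.... -> #   bit 16 = 1  t=4,i=5
  .#### -> #   bit 15 = 1  t=0,i=12
  .###. -> .   bit 14 = 0  t=1,i=2
  .##.# -> .   bit 13 = 0  t=2,i=6
  .##.. -> #   bit 12 = 1  t=1,i=13
  .#.## -> #   bit 11 = 1  t=2,i=4
  .#.#. -> #   bit 10 = 1  t=0,i=6
  .#..# -> .   bit 9 = 0  t=2,i=9
  .#... -> #   bit 8 = 1  t=0,i=2
  ..### -> .   bit 7 = 0  t=0,i=11
  ..##. -> #   bit 6 = 1  t=1,i=12
  ..#.# -> #   bit 5 = 1  t=0,i=5
  ..#.. -> #   bit 4 = 1  t=0,i=1
  ...## -> .   bit 3 = 0  t=0,i=10
  ...#. -> .   bit 2 = 0  t=0,i=4
  ....# -> .   bit 1 = 0  t=4,i=6
  ..... -> .   bit 0 = 0  t=5,i=12
  bits 01100001111110111001110101110000 = 1643879792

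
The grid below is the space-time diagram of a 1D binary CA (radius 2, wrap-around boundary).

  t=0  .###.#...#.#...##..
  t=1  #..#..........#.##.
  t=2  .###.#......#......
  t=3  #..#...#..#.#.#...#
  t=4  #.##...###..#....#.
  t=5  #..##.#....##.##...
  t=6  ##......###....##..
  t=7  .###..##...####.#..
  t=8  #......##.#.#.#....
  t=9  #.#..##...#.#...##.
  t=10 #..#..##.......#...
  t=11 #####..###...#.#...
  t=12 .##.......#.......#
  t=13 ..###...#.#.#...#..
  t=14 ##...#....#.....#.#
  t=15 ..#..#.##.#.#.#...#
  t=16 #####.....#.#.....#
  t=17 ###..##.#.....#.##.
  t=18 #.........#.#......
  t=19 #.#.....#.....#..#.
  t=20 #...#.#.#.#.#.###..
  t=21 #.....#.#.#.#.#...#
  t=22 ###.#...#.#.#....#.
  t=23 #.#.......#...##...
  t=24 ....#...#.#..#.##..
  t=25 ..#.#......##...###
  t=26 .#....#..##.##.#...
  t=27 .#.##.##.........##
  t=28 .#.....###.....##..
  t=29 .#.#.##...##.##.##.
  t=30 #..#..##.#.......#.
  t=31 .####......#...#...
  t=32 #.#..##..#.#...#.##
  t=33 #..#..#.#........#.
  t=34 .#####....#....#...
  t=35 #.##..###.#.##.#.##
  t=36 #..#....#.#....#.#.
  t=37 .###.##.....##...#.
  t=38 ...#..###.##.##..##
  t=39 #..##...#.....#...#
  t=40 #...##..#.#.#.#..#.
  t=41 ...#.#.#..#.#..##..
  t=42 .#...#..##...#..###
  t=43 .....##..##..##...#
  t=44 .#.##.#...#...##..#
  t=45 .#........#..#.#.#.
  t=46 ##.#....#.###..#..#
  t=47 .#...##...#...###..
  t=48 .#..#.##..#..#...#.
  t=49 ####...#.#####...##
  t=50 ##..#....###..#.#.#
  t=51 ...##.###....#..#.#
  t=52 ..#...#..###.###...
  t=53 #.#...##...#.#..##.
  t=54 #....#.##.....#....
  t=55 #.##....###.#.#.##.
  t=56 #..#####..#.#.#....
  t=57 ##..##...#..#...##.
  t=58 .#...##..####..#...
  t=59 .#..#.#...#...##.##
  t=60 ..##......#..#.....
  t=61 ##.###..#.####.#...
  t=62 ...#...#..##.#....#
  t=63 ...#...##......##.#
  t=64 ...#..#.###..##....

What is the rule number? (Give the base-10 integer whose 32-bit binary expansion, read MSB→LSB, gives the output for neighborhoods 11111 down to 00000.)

  #####|#  b31=1 t=11,i=2
  ####.|.  b30=0 t=7,i=13
  ###.#|#  b29=1 t=0,i=3
  ###..|.  b28=0 t=4,i=9
  ##.##|.  b27=0 t=5,i=13
  ##.#.|.  b26=0 t=0,i=4
  ##..#|.  b25=0 t=3,i=1
  ##...|#  b24=1 t=0,i=17
  #.###|#  b23=1 t=14,i=18
  #.##.|.  b22=0 t=1,i=16
  #.#.#|#  b21=1 t=3,i=12
  #.#..|.  b20=0 t=0,i=5
  #..##|.  b19=0 t=5,i=2
  #..#.|#  b18=1 t=1,i=2
  #...#|.  b17=0 t=0,i=7
  #....|#  b16=1 t=1,i=5
  .####|#  b15=1 t=7,i=12
  .###.|.  b14=0 t=0,i=2
  .##.#|.  b13=0 t=1,i=17
  .##..|#  b12=1 t=0,i=16
  .#.##|.  b11=0 t=1,i=15
  .#.#.|.  b10=0 t=0,i=10
  .#..#|#  b9=1 t=1,i=1
  .#...|.  b8=0 t=0,i=6
  ..###|.  b7=0 t=0,i=1
  ..##.|.  b6=0 t=0,i=15
  ..#.#|.  b5=0 t=0,i=9
  ..#..|#  b4=1 t=1,i=3
  ...##|#  b3=1 t=0,i=0
  ...#.|.  b2=0 t=0,i=8
  ....#|#  b1=1 t=1,i=12
  .....|.  b0=0 t=1,i=6
  bits 10100001101001011001001000011010 = 2711982618

2711982618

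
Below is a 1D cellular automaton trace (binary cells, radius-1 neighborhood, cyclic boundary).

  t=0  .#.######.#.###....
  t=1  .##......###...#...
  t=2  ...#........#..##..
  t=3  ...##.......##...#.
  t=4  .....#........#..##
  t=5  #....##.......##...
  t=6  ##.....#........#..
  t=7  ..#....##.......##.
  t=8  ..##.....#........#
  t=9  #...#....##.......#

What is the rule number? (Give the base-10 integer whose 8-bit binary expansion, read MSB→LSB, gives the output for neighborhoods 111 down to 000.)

52

  ###|.  b7=0 t=0,i=4
  ##.|.  b6=0 t=0,i=8
  #.#|#  b5=1 t=0,i=2
  #..|#  b4=1 t=0,i=15
  .##|.  b3=0 t=0,i=3
  .#.|#  b2=1 t=0,i=1
  ..#|.  b1=0 t=0,i=0
  ...|.  b0=0 t=0,i=16
  bits 00110100 = 52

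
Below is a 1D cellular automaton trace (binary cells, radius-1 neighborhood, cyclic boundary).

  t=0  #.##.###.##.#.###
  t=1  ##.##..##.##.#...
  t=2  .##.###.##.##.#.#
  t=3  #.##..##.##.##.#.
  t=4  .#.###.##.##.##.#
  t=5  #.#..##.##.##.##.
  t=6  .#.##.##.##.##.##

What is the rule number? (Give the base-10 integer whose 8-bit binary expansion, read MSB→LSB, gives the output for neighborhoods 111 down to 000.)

  ### -> .   bit 7 = 0  t=0,i=6
  ##. -> #   bit 6 = 1  t=0,i=0
  #.# -> #   bit 5 = 1  t=0,i=1
  #.. -> #   bit 4 = 1  t=1,i=5
  .## -> .   bit 3 = 0  t=0,i=2
  .#. -> .   bit 2 = 0  t=0,i=12
  ..# -> #   bit 1 = 1  t=1,i=6
  ... -> .   bit 0 = 0  t=1,i=15
  bits 01110010 = 114

114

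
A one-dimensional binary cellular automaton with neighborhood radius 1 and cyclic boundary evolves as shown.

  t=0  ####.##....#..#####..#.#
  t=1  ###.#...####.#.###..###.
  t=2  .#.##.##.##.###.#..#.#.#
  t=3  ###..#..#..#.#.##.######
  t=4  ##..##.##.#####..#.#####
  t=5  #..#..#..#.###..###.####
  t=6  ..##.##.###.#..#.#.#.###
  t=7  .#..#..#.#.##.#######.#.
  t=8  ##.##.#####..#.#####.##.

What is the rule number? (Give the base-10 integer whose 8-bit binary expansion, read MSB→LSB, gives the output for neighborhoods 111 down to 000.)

  ###|#  b7=1 t=0,i=0
  ##.|.  b6=0 t=0,i=3
  #.#|#  b5=1 t=0,i=4
  #..|.  b4=0 t=0,i=7
  .##|.  b3=0 t=0,i=5
  .#.|#  b2=1 t=0,i=11
  ..#|#  b1=1 t=0,i=10
  ...|#  b0=1 t=0,i=8
  bits 10100111 = 167

167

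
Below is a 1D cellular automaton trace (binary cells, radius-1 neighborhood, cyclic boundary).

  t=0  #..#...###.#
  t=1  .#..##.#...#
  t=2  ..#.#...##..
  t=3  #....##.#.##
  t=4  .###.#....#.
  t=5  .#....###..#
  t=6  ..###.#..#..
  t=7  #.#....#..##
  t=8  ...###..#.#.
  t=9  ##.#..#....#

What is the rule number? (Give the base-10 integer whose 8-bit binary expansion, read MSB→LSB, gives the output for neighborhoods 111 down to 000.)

25

  ### -> .   bit 7 = 0  t=0,i=8
  ##. -> .   bit 6 = 0  t=0,i=0
  #.# -> .   bit 5 = 0  t=0,i=10
  #.. -> #   bit 4 = 1  t=0,i=1
  .## -> #   bit 3 = 1  t=0,i=7
  .#. -> .   bit 2 = 0  t=0,i=3
  ..# -> .   bit 1 = 0  t=0,i=2
  ... -> #   bit 0 = 1  t=0,i=5
  bits 00011001 = 25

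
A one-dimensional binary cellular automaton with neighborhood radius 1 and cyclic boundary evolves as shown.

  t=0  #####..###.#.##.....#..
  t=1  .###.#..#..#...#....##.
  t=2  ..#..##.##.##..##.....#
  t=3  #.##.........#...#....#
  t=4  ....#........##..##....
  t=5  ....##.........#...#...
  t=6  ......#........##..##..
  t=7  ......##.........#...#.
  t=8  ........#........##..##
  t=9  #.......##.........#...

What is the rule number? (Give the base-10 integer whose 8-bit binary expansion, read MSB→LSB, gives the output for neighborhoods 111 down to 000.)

148

  ### -> #   bit 7 = 1  t=0,i=1
  ##. -> .   bit 6 = 0  t=0,i=4
  #.# -> .   bit 5 = 0  t=0,i=10
  #.. -> #   bit 4 = 1  t=0,i=5
  .## -> .   bit 3 = 0  t=0,i=0
  .#. -> #   bit 2 = 1  t=0,i=11
  ..# -> .   bit 1 = 0  t=0,i=6
  ... -> .   bit 0 = 0  t=0,i=16
  bits 10010100 = 148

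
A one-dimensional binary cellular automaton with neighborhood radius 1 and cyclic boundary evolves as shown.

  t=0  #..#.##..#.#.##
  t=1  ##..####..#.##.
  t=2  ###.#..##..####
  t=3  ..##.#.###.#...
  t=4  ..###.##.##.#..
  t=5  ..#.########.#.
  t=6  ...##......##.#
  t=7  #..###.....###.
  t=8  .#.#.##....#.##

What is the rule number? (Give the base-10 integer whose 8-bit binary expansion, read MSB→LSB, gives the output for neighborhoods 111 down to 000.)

  nb ###: next=.  (t=0,i=14, bit7=0)
  nb ##.: next=#  (t=0,i=0, bit6=1)
  nb #.#: next=#  (t=0,i=4, bit5=1)
  nb #..: next=#  (t=0,i=1, bit4=1)
  nb .##: next=#  (t=0,i=5, bit3=1)
  nb .#.: next=.  (t=0,i=3, bit2=0)
  nb ..#: next=.  (t=0,i=2, bit1=0)
  nb ...: next=.  (t=3,i=0, bit0=0)
  bits 01111000 = 120

120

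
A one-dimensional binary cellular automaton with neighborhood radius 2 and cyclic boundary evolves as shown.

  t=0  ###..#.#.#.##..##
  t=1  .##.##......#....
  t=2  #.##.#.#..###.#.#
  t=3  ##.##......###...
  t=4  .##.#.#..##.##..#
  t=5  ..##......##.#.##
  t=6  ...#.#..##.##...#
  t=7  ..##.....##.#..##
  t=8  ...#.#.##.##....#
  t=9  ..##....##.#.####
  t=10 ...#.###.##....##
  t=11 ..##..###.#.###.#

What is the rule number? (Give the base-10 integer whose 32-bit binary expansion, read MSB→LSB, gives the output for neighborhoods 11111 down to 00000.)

  [31] ##### => .  t=0,i=0
  [30] ####. => #  t=0,i=1
  [29] ###.# => #  t=2,i=12
  [28] ###.. => #  t=0,i=2
  [27] ##.## => #  t=1,i=3
  [26] ##.#. => #  t=2,i=4
  [25] ##..# => .  t=0,i=3
  [24] ##... => .  t=1,i=6
  [23] #.### => .  t=9,i=13
  [22] #.##. => .  t=0,i=11
  [21] #.#.# => .  t=0,i=7
  [20] #.#.. => .  t=2,i=7
  [19] #..## => .  t=0,i=14
  [18] #..#. => #  t=0,i=4
  [17] #...# => .  t=3,i=15
  [16] #.... => #  t=1,i=7
  [15] .#### => .  t=0,i=16
  [14] .###. => #  t=2,i=11
  [13] .##.# => #  t=1,i=2
  [12] .##.. => #  t=0,i=12
  [11] .#.## => .  t=0,i=10
  [10] .#.#. => .  t=0,i=6
  [9] .#..# => .  t=2,i=8
  [8] .#... => .  t=1,i=13
  [7] ..### => .  t=0,i=15
  [6] ..##. => .  t=1,i=1
  [5] ..#.# => #  t=0,i=5
  [4] ..#.. => #  t=1,i=12
  [3] ...## => #  t=1,i=0
  [2] ...#. => #  t=1,i=11
  [1] ....# => #  t=1,i=10
  [0] ..... => .  t=1,i=8
  bits 01111100000001010111000000111110 = 2080731198

2080731198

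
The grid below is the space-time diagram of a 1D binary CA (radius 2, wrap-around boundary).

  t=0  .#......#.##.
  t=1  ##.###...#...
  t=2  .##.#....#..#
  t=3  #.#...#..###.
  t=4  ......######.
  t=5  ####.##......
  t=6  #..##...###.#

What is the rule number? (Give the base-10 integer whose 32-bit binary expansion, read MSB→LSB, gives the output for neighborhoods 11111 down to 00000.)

671967897

  ##### -> .   bit 31 = 0  t=4,i=8
  ####. -> .   bit 30 = 0  t=4,i=10
  ###.# -> #   bit 29 = 1  t=3,i=11
  ###.. -> .   bit 28 = 0  t=1,i=5
  ##.## -> #   bit 27 = 1  t=1,i=2
  ##.#. -> .   bit 26 = 0  t=2,i=3
  ##..# -> .   bit 25 = 0  t=0,i=12
  ##... -> .   bit 24 = 0  t=1,i=6
  #.### -> .   bit 23 = 0  t=1,i=3
  #.##. -> .   bit 22 = 0  t=0,i=10
  #.#.# -> .   bit 21 = 0  t=3,i=0
  #.#.. -> .   bit 20 = 0  t=2,i=4
  #..## -> #   bit 19 = 1  t=3,i=8
  #..#. -> #   bit 18 = 1  t=0,i=0
  #...# -> .   bit 17 = 0  t=1,i=7
  #.... -> #   bit 16 = 1  t=0,i=3
  .#### -> .   bit 15 = 0  t=4,i=7
  .###. -> #   bit 14 = 1  t=1,i=4
  .##.# -> #   bit 13 = 1  t=1,i=1
  .##.. -> .   bit 12 = 0  t=0,i=11
  .#.## -> #   bit 11 = 1  t=0,i=9
  .#.#. -> .   bit 10 = 0  t=3,i=1
  .#..# -> #   bit 9 = 1  t=2,i=10
  .#... -> .   bit 8 = 0  t=0,i=2
  ..### -> #   bit 7 = 1  t=3,i=9
  ..##. -> .   bit 6 = 0  t=1,i=0
  ..#.# -> .   bit 5 = 0  t=0,i=8
  ..#.. -> #   bit 4 = 1  t=0,i=1
  ...## -> #   bit 3 = 1  t=1,i=12
  ...#. -> .   bit 2 = 0  t=0,i=7
  ....# -> .   bit 1 = 0  t=0,i=6
  ..... -> #   bit 0 = 1  t=0,i=4
  bits 00101000000011010110101010011001 = 671967897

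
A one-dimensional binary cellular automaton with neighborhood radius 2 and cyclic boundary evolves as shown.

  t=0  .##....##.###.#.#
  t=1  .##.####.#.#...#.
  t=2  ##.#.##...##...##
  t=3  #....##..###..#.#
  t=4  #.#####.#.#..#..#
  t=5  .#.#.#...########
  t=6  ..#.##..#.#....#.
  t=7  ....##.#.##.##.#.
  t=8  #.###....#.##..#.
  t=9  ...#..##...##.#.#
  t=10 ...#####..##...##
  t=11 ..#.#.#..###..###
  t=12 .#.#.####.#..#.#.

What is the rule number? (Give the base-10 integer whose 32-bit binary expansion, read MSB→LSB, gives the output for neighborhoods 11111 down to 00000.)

1214109274

  [31] ##### => .  t=4,i=4
  [30] ####. => #  t=1,i=6
  [29] ###.# => .  t=0,i=12
  [28] ###.. => .  t=3,i=11
  [27] ##.## => #  t=0,i=9
  [26] ##.#. => .  t=0,i=13
  [25] ##..# => .  t=3,i=7
  [24] ##... => .  t=0,i=3
  [23] #.### => .  t=0,i=10
  [22] #.##. => #  t=0,i=1
  [21] #.#.# => .  t=0,i=14
  [20] #.#.. => #  t=1,i=11
  [19] #..## => #  t=1,i=0
  [18] #..#. => #  t=3,i=13
  [17] #...# => .  t=1,i=13
  [16] #.... => #  t=0,i=4
  [15] .#### => #  t=1,i=5
  [14] .###. => #  t=0,i=11
  [13] .##.# => .  t=0,i=8
  [12] .##.. => #  t=0,i=2
  [11] .#.## => .  t=0,i=0
  [10] .#.#. => #  t=0,i=15
  [9] .#..# => #  t=1,i=16
  [8] .#... => .  t=1,i=12
  [7] ..### => .  t=2,i=15
  [6] ..##. => #  t=0,i=7
  [5] ..#.# => .  t=3,i=14
  [4] ..#.. => #  t=1,i=15
  [3] ...## => #  t=0,i=6
  [2] ...#. => .  t=1,i=14
  [1] ....# => #  t=0,i=5
  [0] ..... => .  t=7,i=1
  bits 01001000010111011101011001011010 = 1214109274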